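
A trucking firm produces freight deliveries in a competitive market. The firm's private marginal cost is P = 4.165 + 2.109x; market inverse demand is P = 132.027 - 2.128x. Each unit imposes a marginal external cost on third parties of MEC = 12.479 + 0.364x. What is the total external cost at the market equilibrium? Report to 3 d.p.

542.329

Market equilibrium (private): 4.165 + 2.109x = 132.027 - 2.128x → x_m = 30.1775.
Total external cost = ∫₀^{x_m} (12.479 + 0.364x) dx = 12.479×30.1775 + ½×0.364×30.1775² = 542.3291.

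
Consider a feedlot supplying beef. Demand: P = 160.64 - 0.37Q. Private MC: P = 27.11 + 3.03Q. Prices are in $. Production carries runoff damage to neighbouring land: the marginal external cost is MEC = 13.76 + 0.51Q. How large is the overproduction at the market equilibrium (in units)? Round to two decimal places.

Market equilibrium (private): 27.11 + 3.03Q = 160.64 - 0.37Q → Q_m = 39.2735.
Social marginal cost = private MC + MEC = 40.87 + 3.54Q.
Set SMC = demand: 40.87 + 3.54Q = 160.64 - 0.37Q → Q* = 30.6317.
Gap = |39.2735 − 30.6317| = 8.6418.

8.64 units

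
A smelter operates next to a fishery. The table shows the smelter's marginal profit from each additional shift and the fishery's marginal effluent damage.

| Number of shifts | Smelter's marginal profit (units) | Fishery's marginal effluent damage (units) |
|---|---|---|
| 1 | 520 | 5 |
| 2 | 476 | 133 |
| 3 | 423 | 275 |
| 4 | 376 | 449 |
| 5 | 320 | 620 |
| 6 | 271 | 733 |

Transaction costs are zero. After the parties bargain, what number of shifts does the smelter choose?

Bargaining reaches the level where marginal profit last exceeds marginal effluent damage.
That holds through level 3 (423 ≥ 275) but not at 4 (376 < 449).

3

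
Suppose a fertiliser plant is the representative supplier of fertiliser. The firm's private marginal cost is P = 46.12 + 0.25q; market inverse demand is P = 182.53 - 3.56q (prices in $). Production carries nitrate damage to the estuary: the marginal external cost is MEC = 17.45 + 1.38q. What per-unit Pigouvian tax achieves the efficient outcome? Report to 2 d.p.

Social marginal cost = private MC + MEC = 63.57 + 1.63q.
Set SMC = demand: 63.57 + 1.63q = 182.53 - 3.56q → q* = 22.9210.
The Pigouvian tax equals MEC at q*: 17.45 + 1.38×22.9210 = 49.0810.

tax = $49.08 per unit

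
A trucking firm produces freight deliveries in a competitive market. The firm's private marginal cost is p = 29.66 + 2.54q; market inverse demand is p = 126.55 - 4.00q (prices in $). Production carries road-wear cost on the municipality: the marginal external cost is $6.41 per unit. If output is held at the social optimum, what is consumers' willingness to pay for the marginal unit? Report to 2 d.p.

P = $71.21

Social marginal cost = private MC + MEC = 36.07 + 2.54q.
Set SMC = demand: 36.07 + 2.54q = 126.55 - 4.00q → q* = 13.8349.
Consumer price on the demand curve at q*: 126.55 − 4.00×13.8349 = 71.2104.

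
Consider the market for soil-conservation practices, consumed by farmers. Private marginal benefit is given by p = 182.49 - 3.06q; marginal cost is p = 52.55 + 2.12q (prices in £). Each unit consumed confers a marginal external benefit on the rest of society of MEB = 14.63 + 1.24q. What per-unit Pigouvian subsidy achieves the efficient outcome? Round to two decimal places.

Social marginal benefit = demand + MEB = 197.12 - 1.82q.
Set SMB = MC: 197.12 - 1.82q = 52.55 + 2.12q → q* = 36.6929.
The Pigouvian subsidy equals MEB at q*: 14.63 + 1.24×36.6929 = 60.1292.

subsidy = £60.13 per unit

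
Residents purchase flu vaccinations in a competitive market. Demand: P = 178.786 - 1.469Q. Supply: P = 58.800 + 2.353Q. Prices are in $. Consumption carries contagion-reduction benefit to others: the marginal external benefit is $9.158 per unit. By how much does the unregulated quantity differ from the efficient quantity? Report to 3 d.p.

2.396 units

Market equilibrium (private): 58.800 + 2.353Q = 178.786 - 1.469Q → Q_m = 31.3935.
Social marginal benefit = demand + MEB = 187.944 - 1.469Q.
Set SMB = MC: 187.944 - 1.469Q = 58.800 + 2.353Q → Q* = 33.7896.
Gap = |31.3935 − 33.7896| = 2.3961.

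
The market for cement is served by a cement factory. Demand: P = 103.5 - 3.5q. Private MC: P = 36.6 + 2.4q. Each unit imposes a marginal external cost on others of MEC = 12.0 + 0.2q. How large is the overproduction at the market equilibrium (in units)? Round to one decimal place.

2.3 units

Market equilibrium (private): 36.6 + 2.4q = 103.5 - 3.5q → q_m = 11.3390.
Social marginal cost = private MC + MEC = 48.6 + 2.6q.
Set SMC = demand: 48.6 + 2.6q = 103.5 - 3.5q → q* = 9.0000.
Gap = |11.3390 − 9.0000| = 2.3390.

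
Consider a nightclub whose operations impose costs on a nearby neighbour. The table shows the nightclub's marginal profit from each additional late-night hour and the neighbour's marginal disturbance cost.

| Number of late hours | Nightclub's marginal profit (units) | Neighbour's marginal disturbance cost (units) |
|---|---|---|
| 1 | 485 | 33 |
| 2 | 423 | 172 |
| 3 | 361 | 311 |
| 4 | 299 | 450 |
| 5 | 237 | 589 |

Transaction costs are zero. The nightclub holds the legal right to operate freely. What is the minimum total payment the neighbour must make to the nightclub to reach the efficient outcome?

Left alone the nightclub would choose level 5 (marginal profit stays positive).
Efficient level: k* = 3 (marginal profit ≥ marginal disturbance cost through 3).
The neighbour must at least cover the nightclub's forgone profit from cutting 5→3: 299 + 237 = 536.

536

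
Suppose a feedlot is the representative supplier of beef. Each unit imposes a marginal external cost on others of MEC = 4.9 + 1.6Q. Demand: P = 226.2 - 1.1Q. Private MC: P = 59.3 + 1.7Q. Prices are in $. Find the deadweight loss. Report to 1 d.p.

Market equilibrium (private): 59.3 + 1.7Q = 226.2 - 1.1Q → Q_m = 59.6071.
Social marginal cost = private MC + MEC = 64.2 + 3.3Q.
Set SMC = demand: 64.2 + 3.3Q = 226.2 - 1.1Q → Q* = 36.8182.
The loss is the area between SMC and demand from Q* to Q_m; with linear curves that's a triangle of height MEC(Q_m).
DWL = ½ × 22.7889 × 100.2714 = 1142.5375.

DWL = $1142.5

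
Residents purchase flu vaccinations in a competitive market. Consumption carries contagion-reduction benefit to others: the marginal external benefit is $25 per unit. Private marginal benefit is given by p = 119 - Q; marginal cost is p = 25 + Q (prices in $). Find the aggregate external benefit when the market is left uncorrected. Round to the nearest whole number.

$1175

Market equilibrium (private): 25 + Q = 119 - Q → Q_m = 47.0000.
Total external benefit = MEB × Q_m = 25 × 47.0000 = 1175.0000.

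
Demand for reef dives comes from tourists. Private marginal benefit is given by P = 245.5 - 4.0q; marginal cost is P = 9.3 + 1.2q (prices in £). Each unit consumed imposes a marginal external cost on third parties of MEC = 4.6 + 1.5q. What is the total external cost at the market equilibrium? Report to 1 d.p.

£1756.4

Market equilibrium (private): 9.3 + 1.2q = 245.5 - 4.0q → q_m = 45.4231.
Total external cost = ∫₀^{q_m} (4.6 + 1.5q) dq = 4.6×45.4231 + ½×1.5×45.4231² = 1756.3898.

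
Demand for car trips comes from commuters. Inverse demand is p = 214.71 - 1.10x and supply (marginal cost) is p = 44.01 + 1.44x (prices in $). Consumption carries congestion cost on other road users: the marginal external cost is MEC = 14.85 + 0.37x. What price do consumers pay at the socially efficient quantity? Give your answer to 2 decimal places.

P = $155.80

Social marginal benefit = demand − MEC = 199.86 - 1.47x.
Set SMB = MC: 199.86 - 1.47x = 44.01 + 1.44x → x* = 53.5567.
Consumer price on the demand curve at x*: 214.71 − 1.10×53.5567 = 155.7976.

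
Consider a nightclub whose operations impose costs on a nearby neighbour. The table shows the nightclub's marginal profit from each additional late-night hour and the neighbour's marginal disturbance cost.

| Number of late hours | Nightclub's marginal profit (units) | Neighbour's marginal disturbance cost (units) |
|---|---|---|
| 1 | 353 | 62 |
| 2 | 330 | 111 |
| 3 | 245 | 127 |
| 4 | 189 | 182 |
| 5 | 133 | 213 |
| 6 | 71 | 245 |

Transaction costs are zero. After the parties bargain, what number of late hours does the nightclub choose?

Bargaining reaches the level where marginal profit last exceeds marginal disturbance cost.
That holds through level 4 (189 ≥ 182) but not at 5 (133 < 213).

4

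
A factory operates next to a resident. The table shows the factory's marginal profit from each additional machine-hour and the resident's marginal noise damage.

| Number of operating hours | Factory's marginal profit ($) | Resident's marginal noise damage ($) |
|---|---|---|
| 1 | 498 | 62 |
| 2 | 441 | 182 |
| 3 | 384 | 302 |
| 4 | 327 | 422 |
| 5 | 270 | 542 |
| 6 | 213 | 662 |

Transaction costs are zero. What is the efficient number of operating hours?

3

Bargaining reaches the level where marginal profit last exceeds marginal noise damage.
That holds through level 3 (384 ≥ 302) but not at 4 (327 < 422).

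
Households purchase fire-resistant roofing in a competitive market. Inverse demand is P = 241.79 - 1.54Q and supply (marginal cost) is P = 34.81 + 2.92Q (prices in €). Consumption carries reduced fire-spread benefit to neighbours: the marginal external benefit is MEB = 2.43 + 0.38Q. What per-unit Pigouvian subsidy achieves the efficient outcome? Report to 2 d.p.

Social marginal benefit = demand + MEB = 244.22 - 1.16Q.
Set SMB = MC: 244.22 - 1.16Q = 34.81 + 2.92Q → Q* = 51.3260.
The Pigouvian subsidy equals MEB at Q*: 2.43 + 0.38×51.3260 = 21.9339.

subsidy = €21.93 per unit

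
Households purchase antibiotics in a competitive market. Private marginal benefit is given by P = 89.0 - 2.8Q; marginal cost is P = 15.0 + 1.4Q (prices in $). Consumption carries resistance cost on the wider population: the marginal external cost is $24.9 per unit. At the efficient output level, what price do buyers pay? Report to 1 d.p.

Social marginal benefit = demand − MEC = 64.1 - 2.8Q.
Set SMB = MC: 64.1 - 2.8Q = 15.0 + 1.4Q → Q* = 11.6905.
Consumer price on the demand curve at Q*: 89.0 − 2.8×11.6905 = 56.2666.

P = $56.3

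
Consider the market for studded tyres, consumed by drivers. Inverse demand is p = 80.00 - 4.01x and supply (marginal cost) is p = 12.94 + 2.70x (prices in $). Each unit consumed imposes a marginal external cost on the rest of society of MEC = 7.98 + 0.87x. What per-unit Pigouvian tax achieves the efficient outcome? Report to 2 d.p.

Social marginal benefit = demand − MEC = 72.02 - 4.88x.
Set SMB = MC: 72.02 - 4.88x = 12.94 + 2.70x → x* = 7.7942.
The Pigouvian tax equals MEC at x*: 7.98 + 0.87×7.7942 = 14.7610.

tax = $14.76 per unit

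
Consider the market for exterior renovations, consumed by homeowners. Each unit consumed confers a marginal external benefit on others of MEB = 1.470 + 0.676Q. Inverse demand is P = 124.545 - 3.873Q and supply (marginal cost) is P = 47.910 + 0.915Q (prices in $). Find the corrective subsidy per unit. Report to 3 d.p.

Social marginal benefit = demand + MEB = 126.015 - 3.197Q.
Set SMB = MC: 126.015 - 3.197Q = 47.910 + 0.915Q → Q* = 18.9944.
The Pigouvian subsidy equals MEB at Q*: 1.470 + 0.676×18.9944 = 14.3102.

subsidy = $14.310 per unit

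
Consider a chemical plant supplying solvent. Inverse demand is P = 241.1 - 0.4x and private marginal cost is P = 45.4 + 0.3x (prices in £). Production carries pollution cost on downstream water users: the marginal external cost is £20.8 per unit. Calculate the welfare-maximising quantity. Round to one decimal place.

x* = 249.9

Social marginal cost = private MC + MEC = 66.2 + 0.3x.
Set SMC = demand: 66.2 + 0.3x = 241.1 - 0.4x → x* = 249.8571.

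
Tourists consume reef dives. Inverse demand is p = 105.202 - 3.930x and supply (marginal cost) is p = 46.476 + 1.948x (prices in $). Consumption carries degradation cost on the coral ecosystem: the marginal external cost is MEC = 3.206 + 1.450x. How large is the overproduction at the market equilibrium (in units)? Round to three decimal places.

2.414 units

Market equilibrium (private): 46.476 + 1.948x = 105.202 - 3.930x → x_m = 9.9908.
Social marginal benefit = demand − MEC = 101.996 - 5.380x.
Set SMB = MC: 101.996 - 5.380x = 46.476 + 1.948x → x* = 7.5764.
Gap = |9.9908 − 7.5764| = 2.4144.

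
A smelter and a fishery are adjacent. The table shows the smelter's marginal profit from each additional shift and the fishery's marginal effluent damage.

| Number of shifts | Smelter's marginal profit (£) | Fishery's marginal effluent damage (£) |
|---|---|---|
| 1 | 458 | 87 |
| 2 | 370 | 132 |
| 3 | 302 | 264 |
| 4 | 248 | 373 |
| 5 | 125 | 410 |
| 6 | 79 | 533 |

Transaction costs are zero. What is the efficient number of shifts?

Bargaining reaches the level where marginal profit last exceeds marginal effluent damage.
That holds through level 3 (302 ≥ 264) but not at 4 (248 < 373).

3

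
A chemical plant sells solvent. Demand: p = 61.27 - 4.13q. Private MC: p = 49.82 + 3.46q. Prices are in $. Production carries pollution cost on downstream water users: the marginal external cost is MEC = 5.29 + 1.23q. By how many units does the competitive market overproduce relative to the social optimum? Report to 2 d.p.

Market equilibrium (private): 49.82 + 3.46q = 61.27 - 4.13q → q_m = 1.5086.
Social marginal cost = private MC + MEC = 55.11 + 4.69q.
Set SMC = demand: 55.11 + 4.69q = 61.27 - 4.13q → q* = 0.6984.
Gap = |1.5086 − 0.6984| = 0.8102.

0.81 units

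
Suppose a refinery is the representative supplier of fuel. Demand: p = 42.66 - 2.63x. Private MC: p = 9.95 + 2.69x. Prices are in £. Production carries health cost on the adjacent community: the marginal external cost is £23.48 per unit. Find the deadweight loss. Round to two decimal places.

DWL = £51.81

Market equilibrium (private): 9.95 + 2.69x = 42.66 - 2.63x → x_m = 6.1485.
Social marginal cost = private MC + MEC = 33.43 + 2.69x.
Set SMC = demand: 33.43 + 2.69x = 42.66 - 2.63x → x* = 1.7350.
The welfare-loss triangle has base |x_m − x*| and height MEC(x_m) (the vertical gap between SMC and demand is zero at x* and MEC at x_m).
DWL = ½ × 4.4135 × 23.4800 = 51.8145.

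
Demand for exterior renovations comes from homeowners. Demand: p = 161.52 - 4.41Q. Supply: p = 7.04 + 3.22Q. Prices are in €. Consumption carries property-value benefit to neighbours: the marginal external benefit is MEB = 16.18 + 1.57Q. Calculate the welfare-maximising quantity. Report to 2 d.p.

Social marginal benefit = demand + MEB = 177.70 - 2.84Q.
Set SMB = MC: 177.70 - 2.84Q = 7.04 + 3.22Q → Q* = 28.1617.

Q* = 28.16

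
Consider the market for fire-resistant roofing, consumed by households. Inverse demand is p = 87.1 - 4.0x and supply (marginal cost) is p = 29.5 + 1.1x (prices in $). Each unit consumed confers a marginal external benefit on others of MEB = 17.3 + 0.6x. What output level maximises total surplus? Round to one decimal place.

Social marginal benefit = demand + MEB = 104.4 - 3.4x.
Set SMB = MC: 104.4 - 3.4x = 29.5 + 1.1x → x* = 16.6444.

x* = 16.6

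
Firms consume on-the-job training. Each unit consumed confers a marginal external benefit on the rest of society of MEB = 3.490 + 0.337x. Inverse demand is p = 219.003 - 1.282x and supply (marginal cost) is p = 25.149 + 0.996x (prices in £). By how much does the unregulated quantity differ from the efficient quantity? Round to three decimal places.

16.573 units

Market equilibrium (private): 25.149 + 0.996x = 219.003 - 1.282x → x_m = 85.0983.
Social marginal benefit = demand + MEB = 222.493 - 0.945x.
Set SMB = MC: 222.493 - 0.945x = 25.149 + 0.996x → x* = 101.6713.
Gap = |85.0983 − 101.6713| = 16.5730.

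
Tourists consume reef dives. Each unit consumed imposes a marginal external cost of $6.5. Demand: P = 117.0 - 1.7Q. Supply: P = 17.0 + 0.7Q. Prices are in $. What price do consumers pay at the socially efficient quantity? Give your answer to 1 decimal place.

Social marginal benefit = demand − MEC = 110.5 - 1.7Q.
Set SMB = MC: 110.5 - 1.7Q = 17.0 + 0.7Q → Q* = 38.9583.
Consumer price on the demand curve at Q*: 117.0 − 1.7×38.9583 = 50.7709.

P = $50.8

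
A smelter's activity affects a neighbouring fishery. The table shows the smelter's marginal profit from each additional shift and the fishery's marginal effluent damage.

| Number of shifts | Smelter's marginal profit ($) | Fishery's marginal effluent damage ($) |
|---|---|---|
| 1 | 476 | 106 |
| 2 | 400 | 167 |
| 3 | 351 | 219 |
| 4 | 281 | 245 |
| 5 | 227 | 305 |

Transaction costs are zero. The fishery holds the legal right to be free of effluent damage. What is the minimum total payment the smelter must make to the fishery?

Efficient level: marginal profit ≥ marginal effluent damage through level 4, so k* = 4.
With the fishery holding the right, the smelter must at least compensate total damage at k*: 106 + 167 + 219 + 245 = 737.

$737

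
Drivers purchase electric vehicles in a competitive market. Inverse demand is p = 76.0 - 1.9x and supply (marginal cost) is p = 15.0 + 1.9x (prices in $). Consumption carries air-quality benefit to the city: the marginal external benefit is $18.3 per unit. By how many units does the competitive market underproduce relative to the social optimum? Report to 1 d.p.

Market equilibrium (private): 15.0 + 1.9x = 76.0 - 1.9x → x_m = 16.0526.
Social marginal benefit = demand + MEB = 94.3 - 1.9x.
Set SMB = MC: 94.3 - 1.9x = 15.0 + 1.9x → x* = 20.8684.
Gap = |16.0526 − 20.8684| = 4.8158.

4.8 units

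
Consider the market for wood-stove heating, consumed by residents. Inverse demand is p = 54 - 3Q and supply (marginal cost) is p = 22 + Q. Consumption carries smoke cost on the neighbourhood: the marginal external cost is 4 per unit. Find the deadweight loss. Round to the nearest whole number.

DWL = 2

Market equilibrium (private): 22 + Q = 54 - 3Q → Q_m = 8.0000.
Social marginal benefit = demand − MEC = 50 - 3Q.
Set SMB = MC: 50 - 3Q = 22 + Q → Q* = 7.0000.
Between Q* and Q_m the wedge MC − SMB runs linearly from 0 to MEC(Q_m), so the loss is a triangle.
DWL = ½ × 1.0000 × 4.0000 = 2.0000.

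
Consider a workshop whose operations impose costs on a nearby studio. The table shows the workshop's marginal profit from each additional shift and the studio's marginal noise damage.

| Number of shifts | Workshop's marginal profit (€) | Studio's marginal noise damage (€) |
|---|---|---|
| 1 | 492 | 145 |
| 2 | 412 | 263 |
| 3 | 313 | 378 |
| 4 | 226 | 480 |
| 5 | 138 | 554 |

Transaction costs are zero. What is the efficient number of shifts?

2

Bargaining reaches the level where marginal profit last exceeds marginal noise damage.
That holds through level 2 (412 ≥ 263) but not at 3 (313 < 378).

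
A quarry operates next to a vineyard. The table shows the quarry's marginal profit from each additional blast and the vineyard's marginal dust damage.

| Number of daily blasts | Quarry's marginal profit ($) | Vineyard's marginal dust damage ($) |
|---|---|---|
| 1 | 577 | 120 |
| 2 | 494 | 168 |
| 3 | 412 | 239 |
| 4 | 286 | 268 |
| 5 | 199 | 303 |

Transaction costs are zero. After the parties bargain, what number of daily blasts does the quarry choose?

Bargaining reaches the level where marginal profit last exceeds marginal dust damage.
That holds through level 4 (286 ≥ 268) but not at 5 (199 < 303).

4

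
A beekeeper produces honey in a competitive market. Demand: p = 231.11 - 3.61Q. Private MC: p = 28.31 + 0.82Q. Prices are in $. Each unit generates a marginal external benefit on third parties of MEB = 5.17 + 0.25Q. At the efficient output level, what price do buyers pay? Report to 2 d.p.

Social marginal cost = private MC − MEB = 23.14 + 0.57Q.
Set SMC = demand: 23.14 + 0.57Q = 231.11 - 3.61Q → Q* = 49.7536.
Consumer price on the demand curve at Q*: 231.11 − 3.61×49.7536 = 51.4995.

P = $51.50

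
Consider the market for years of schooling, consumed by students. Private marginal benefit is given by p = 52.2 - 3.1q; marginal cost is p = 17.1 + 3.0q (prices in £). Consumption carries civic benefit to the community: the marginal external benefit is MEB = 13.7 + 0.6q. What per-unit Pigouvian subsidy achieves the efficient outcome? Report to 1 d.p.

subsidy = £19.0 per unit

Social marginal benefit = demand + MEB = 65.9 - 2.5q.
Set SMB = MC: 65.9 - 2.5q = 17.1 + 3.0q → q* = 8.8727.
The Pigouvian subsidy equals MEB at q*: 13.7 + 0.6×8.8727 = 19.0236.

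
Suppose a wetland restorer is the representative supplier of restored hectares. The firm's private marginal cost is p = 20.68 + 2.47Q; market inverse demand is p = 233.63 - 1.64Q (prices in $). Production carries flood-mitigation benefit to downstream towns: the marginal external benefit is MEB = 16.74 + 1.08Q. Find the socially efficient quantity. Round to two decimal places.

Social marginal cost = private MC − MEB = 3.94 + 1.39Q.
Set SMC = demand: 3.94 + 1.39Q = 233.63 - 1.64Q → Q* = 75.8053.

Q* = 75.81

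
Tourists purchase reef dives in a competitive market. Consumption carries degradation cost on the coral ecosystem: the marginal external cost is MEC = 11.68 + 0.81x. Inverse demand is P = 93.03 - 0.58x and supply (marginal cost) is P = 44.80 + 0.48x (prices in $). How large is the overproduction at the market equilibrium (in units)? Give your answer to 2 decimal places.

25.95 units

Market equilibrium (private): 44.80 + 0.48x = 93.03 - 0.58x → x_m = 45.5000.
Social marginal benefit = demand − MEC = 81.35 - 1.39x.
Set SMB = MC: 81.35 - 1.39x = 44.80 + 0.48x → x* = 19.5455.
Gap = |45.5000 − 19.5455| = 25.9545.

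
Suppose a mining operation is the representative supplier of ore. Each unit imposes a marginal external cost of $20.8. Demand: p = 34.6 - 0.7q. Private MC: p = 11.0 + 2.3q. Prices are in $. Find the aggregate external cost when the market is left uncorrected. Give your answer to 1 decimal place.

$163.6

Market equilibrium (private): 11.0 + 2.3q = 34.6 - 0.7q → q_m = 7.8667.
Total external cost = MEC × q_m = 20.8 × 7.8667 = 163.6274.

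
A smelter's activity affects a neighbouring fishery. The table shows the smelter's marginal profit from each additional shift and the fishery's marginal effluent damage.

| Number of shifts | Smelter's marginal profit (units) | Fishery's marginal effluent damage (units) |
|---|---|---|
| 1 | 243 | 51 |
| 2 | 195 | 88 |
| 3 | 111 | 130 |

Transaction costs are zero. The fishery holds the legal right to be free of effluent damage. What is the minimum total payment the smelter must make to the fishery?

Efficient level: marginal profit ≥ marginal effluent damage through level 2, so k* = 2.
With the fishery holding the right, the smelter must at least compensate total damage at k*: 51 + 88 = 139.

139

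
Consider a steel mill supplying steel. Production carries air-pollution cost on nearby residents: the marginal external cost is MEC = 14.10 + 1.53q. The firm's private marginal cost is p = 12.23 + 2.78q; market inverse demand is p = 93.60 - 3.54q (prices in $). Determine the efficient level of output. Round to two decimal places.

Social marginal cost = private MC + MEC = 26.33 + 4.31q.
Set SMC = demand: 26.33 + 4.31q = 93.60 - 3.54q → q* = 8.5694.

q* = 8.57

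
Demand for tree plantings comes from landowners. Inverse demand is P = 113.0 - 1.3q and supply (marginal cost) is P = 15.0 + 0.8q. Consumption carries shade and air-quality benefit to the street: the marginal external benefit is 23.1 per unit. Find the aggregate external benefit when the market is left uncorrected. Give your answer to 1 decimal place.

Market equilibrium (private): 15.0 + 0.8q = 113.0 - 1.3q → q_m = 46.6667.
Total external benefit = MEB × q_m = 23.1 × 46.6667 = 1078.0008.

1078.0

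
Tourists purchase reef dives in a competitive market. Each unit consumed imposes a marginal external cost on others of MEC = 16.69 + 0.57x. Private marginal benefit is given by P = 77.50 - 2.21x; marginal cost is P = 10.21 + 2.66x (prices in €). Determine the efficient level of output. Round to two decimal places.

x* = 9.30

Social marginal benefit = demand − MEC = 60.81 - 2.78x.
Set SMB = MC: 60.81 - 2.78x = 10.21 + 2.66x → x* = 9.3015.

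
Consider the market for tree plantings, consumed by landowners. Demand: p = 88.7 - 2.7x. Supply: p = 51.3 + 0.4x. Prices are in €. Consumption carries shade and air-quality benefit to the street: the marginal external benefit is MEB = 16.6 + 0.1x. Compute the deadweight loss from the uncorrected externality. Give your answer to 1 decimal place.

DWL = €52.8

Market equilibrium (private): 51.3 + 0.4x = 88.7 - 2.7x → x_m = 12.0645.
Social marginal benefit = demand + MEB = 105.3 - 2.6x.
Set SMB = MC: 105.3 - 2.6x = 51.3 + 0.4x → x* = 18.0000.
Between x* and x_m the wedge SMB − MC runs linearly from 0 to MEB(x_m), so the loss is a triangle.
DWL = ½ × 5.9355 × 17.8065 = 52.8452.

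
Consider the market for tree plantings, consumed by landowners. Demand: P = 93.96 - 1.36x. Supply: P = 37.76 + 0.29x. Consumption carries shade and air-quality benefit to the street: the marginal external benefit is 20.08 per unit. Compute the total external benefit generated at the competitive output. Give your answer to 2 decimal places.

683.94

Market equilibrium (private): 37.76 + 0.29x = 93.96 - 1.36x → x_m = 34.0606.
Total external benefit = MEB × x_m = 20.08 × 34.0606 = 683.9368.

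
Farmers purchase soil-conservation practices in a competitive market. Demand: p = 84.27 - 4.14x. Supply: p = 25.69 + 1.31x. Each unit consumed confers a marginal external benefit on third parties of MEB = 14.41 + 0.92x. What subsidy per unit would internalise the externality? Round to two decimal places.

subsidy = 29.23 per unit

Social marginal benefit = demand + MEB = 98.68 - 3.22x.
Set SMB = MC: 98.68 - 3.22x = 25.69 + 1.31x → x* = 16.1126.
The Pigouvian subsidy equals MEB at x*: 14.41 + 0.92×16.1126 = 29.2336.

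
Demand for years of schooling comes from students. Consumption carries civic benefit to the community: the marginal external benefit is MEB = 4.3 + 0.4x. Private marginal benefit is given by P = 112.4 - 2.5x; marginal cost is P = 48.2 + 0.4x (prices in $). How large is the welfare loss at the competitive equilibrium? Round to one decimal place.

Market equilibrium (private): 48.2 + 0.4x = 112.4 - 2.5x → x_m = 22.1379.
Social marginal benefit = demand + MEB = 116.7 - 2.1x.
Set SMB = MC: 116.7 - 2.1x = 48.2 + 0.4x → x* = 27.4000.
The loss is the area between SMB and MC from x* to x_m; with linear curves that's a triangle of height MEB(x_m).
DWL = ½ × 5.2621 × 13.1552 = 34.6120.

DWL = $34.6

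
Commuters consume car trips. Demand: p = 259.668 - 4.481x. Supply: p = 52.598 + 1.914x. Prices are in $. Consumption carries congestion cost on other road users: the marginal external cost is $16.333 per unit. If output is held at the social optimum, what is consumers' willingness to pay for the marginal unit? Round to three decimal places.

Social marginal benefit = demand − MEC = 243.335 - 4.481x.
Set SMB = MC: 243.335 - 4.481x = 52.598 + 1.914x → x* = 29.8260.
Consumer price on the demand curve at x*: 259.668 − 4.481×29.8260 = 126.0177.

P = $126.018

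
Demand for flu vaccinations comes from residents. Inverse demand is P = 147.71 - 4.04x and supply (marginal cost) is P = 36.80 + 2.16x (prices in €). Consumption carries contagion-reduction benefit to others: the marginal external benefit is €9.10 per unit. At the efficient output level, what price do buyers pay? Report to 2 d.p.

P = €69.51

Social marginal benefit = demand + MEB = 156.81 - 4.04x.
Set SMB = MC: 156.81 - 4.04x = 36.80 + 2.16x → x* = 19.3565.
Consumer price on the demand curve at x*: 147.71 − 4.04×19.3565 = 69.5097.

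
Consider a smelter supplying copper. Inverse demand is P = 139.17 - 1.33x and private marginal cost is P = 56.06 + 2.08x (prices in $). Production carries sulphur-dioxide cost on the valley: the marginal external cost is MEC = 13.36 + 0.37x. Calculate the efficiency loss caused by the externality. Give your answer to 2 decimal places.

Market equilibrium (private): 56.06 + 2.08x = 139.17 - 1.33x → x_m = 24.3724.
Social marginal cost = private MC + MEC = 69.42 + 2.45x.
Set SMC = demand: 69.42 + 2.45x = 139.17 - 1.33x → x* = 18.4524.
Between x* and x_m the wedge SMC − demand runs linearly from 0 to MEC(x_m), so the loss is a triangle.
DWL = ½ × 5.9200 × 22.3778 = 66.2383.

DWL = $66.24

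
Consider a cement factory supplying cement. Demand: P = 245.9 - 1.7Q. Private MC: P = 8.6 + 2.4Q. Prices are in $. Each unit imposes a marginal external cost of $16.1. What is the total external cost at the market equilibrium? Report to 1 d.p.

Market equilibrium (private): 8.6 + 2.4Q = 245.9 - 1.7Q → Q_m = 57.8780.
Total external cost = MEC × Q_m = 16.1 × 57.8780 = 931.8358.

$931.8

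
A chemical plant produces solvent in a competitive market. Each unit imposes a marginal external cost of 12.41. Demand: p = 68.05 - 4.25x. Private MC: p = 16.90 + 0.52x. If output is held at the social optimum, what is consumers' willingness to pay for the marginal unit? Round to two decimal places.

Social marginal cost = private MC + MEC = 29.31 + 0.52x.
Set SMC = demand: 29.31 + 0.52x = 68.05 - 4.25x → x* = 8.1216.
Consumer price on the demand curve at x*: 68.05 − 4.25×8.1216 = 33.5332.

P = 33.53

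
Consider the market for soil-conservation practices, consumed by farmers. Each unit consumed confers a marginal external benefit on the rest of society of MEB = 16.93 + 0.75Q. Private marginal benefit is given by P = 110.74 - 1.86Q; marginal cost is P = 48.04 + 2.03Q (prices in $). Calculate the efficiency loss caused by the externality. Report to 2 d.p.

DWL = $134.09

Market equilibrium (private): 48.04 + 2.03Q = 110.74 - 1.86Q → Q_m = 16.1183.
Social marginal benefit = demand + MEB = 127.67 - 1.11Q.
Set SMB = MC: 127.67 - 1.11Q = 48.04 + 2.03Q → Q* = 25.3599.
Between Q* and Q_m the wedge SMB − MC runs linearly from 0 to MEB(Q_m), so the loss is a triangle.
DWL = ½ × 9.2416 × 29.0187 = 134.0896.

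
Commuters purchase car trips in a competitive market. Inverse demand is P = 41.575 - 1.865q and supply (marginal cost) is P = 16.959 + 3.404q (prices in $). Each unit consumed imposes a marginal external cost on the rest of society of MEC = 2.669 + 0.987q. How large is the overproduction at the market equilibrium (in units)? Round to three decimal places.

1.164 units

Market equilibrium (private): 16.959 + 3.404q = 41.575 - 1.865q → q_m = 4.6719.
Social marginal benefit = demand − MEC = 38.906 - 2.852q.
Set SMB = MC: 38.906 - 2.852q = 16.959 + 3.404q → q* = 3.5082.
Gap = |4.6719 − 3.5082| = 1.1637.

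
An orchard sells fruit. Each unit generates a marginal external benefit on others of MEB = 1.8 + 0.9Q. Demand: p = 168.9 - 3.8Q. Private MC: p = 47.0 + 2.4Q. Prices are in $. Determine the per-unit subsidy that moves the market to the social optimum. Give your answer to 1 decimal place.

subsidy = $22.8 per unit

Social marginal cost = private MC − MEB = 45.2 + 1.5Q.
Set SMC = demand: 45.2 + 1.5Q = 168.9 - 3.8Q → Q* = 23.3396.
The Pigouvian subsidy equals MEB at Q*: 1.8 + 0.9×23.3396 = 22.8056.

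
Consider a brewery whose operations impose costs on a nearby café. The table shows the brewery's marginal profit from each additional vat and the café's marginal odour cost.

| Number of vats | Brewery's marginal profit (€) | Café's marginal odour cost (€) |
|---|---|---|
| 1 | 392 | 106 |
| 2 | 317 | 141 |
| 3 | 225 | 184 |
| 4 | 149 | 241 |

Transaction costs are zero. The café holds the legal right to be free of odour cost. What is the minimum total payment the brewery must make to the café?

Efficient level: marginal profit ≥ marginal odour cost through level 3, so k* = 3.
With the café holding the right, the brewery must at least compensate total damage at k*: 106 + 141 + 184 = 431.

€431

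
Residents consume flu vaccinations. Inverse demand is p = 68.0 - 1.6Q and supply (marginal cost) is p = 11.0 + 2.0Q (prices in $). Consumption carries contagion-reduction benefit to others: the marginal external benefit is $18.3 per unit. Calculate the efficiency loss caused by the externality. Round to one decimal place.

DWL = $46.5

Market equilibrium (private): 11.0 + 2.0Q = 68.0 - 1.6Q → Q_m = 15.8333.
Social marginal benefit = demand + MEB = 86.3 - 1.6Q.
Set SMB = MC: 86.3 - 1.6Q = 11.0 + 2.0Q → Q* = 20.9167.
Between Q* and Q_m the wedge SMB − MC runs linearly from 0 to MEB(Q_m), so the loss is a triangle.
DWL = ½ × 5.0834 × 18.3000 = 46.5131.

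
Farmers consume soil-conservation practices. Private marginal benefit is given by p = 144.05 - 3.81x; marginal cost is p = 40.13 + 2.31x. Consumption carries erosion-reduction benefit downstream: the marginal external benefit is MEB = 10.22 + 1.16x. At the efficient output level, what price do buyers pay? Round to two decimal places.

Social marginal benefit = demand + MEB = 154.27 - 2.65x.
Set SMB = MC: 154.27 - 2.65x = 40.13 + 2.31x → x* = 23.0121.
Consumer price on the demand curve at x*: 144.05 − 3.81×23.0121 = 56.3739.

P = 56.37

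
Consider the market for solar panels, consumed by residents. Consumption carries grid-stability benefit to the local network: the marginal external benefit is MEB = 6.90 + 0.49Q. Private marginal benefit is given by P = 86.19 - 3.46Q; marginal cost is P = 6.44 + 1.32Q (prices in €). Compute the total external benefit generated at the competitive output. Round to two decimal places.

€183.32

Market equilibrium (private): 6.44 + 1.32Q = 86.19 - 3.46Q → Q_m = 16.6841.
Total external benefit = ∫₀^{Q_m} (6.90 + 0.49Q) dQ = 6.90×16.6841 + ½×0.49×16.6841² = 183.3183.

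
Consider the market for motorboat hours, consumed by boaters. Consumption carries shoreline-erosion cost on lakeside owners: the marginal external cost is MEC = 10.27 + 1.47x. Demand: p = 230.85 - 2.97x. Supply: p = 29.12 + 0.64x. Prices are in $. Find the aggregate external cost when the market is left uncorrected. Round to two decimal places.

$2869.06

Market equilibrium (private): 29.12 + 0.64x = 230.85 - 2.97x → x_m = 55.8809.
Total external cost = ∫₀^{x_m} (10.27 + 1.47x) dx = 10.27×55.8809 + ½×1.47×55.8809² = 2869.0630.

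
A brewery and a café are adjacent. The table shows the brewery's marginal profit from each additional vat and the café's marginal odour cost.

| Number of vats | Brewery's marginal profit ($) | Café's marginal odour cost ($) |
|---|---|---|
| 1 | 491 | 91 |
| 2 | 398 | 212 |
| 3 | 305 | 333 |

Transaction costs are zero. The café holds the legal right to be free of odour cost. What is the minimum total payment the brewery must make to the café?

Efficient level: marginal profit ≥ marginal odour cost through level 2, so k* = 2.
With the café holding the right, the brewery must at least compensate total damage at k*: 91 + 212 = 303.

$303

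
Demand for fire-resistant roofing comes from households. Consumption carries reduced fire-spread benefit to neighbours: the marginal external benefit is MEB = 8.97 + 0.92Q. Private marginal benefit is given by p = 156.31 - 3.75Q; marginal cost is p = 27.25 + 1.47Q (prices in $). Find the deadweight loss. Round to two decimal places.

DWL = $116.97

Market equilibrium (private): 27.25 + 1.47Q = 156.31 - 3.75Q → Q_m = 24.7241.
Social marginal benefit = demand + MEB = 165.28 - 2.83Q.
Set SMB = MC: 165.28 - 2.83Q = 27.25 + 1.47Q → Q* = 32.1000.
The welfare-loss triangle has base |Q_m − Q*| and height MEB(Q_m) (the vertical gap between SMB and MC is zero at Q* and MEB at Q_m).
DWL = ½ × 7.3759 × 31.7162 = 116.9678.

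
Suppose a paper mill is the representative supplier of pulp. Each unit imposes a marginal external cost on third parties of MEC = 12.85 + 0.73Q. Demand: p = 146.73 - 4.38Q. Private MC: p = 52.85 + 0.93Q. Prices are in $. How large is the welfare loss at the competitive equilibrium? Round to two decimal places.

Market equilibrium (private): 52.85 + 0.93Q = 146.73 - 4.38Q → Q_m = 17.6798.
Social marginal cost = private MC + MEC = 65.70 + 1.66Q.
Set SMC = demand: 65.70 + 1.66Q = 146.73 - 4.38Q → Q* = 13.4156.
Between Q* and Q_m the wedge SMC − demand runs linearly from 0 to MEC(Q_m), so the loss is a triangle.
DWL = ½ × 4.2642 × 25.7563 = 54.9150.

DWL = $54.92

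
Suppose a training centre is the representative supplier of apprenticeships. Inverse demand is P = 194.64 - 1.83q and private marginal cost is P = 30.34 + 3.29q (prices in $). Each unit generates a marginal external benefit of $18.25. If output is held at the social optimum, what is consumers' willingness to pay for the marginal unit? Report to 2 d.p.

P = $129.39

Social marginal cost = private MC − MEB = 12.09 + 3.29q.
Set SMC = demand: 12.09 + 3.29q = 194.64 - 1.83q → q* = 35.6543.
Consumer price on the demand curve at q*: 194.64 − 1.83×35.6543 = 129.3926.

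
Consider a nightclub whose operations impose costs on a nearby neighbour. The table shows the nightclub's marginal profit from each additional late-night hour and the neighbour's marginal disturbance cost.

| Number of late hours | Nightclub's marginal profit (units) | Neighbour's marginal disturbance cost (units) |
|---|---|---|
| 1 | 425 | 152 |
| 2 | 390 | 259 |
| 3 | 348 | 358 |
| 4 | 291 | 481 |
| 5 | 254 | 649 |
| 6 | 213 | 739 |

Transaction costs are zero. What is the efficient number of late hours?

Bargaining reaches the level where marginal profit last exceeds marginal disturbance cost.
That holds through level 2 (390 ≥ 259) but not at 3 (348 < 358).

2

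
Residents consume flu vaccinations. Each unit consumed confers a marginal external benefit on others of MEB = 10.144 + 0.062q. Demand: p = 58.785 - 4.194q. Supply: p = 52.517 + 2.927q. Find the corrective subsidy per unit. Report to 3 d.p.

Social marginal benefit = demand + MEB = 68.929 - 4.132q.
Set SMB = MC: 68.929 - 4.132q = 52.517 + 2.927q → q* = 2.3250.
The Pigouvian subsidy equals MEB at q*: 10.144 + 0.062×2.3250 = 10.2882.

subsidy = 10.288 per unit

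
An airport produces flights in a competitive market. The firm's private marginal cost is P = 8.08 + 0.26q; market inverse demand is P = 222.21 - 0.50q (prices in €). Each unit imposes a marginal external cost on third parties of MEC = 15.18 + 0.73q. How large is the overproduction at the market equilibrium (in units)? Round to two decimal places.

148.23 units

Market equilibrium (private): 8.08 + 0.26q = 222.21 - 0.50q → q_m = 281.7500.
Social marginal cost = private MC + MEC = 23.26 + 0.99q.
Set SMC = demand: 23.26 + 0.99q = 222.21 - 0.50q → q* = 133.5235.
Gap = |281.7500 − 133.5235| = 148.2265.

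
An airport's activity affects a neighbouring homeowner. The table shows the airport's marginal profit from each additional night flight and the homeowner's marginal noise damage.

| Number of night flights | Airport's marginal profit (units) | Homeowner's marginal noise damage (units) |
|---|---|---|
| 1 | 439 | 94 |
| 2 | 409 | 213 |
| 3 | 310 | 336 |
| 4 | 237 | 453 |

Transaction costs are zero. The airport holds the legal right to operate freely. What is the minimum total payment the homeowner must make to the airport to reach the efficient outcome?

547

Left alone the airport would choose level 4 (marginal profit stays positive).
Efficient level: k* = 2 (marginal profit ≥ marginal noise damage through 2).
The homeowner must at least cover the airport's forgone profit from cutting 4→2: 310 + 237 = 547.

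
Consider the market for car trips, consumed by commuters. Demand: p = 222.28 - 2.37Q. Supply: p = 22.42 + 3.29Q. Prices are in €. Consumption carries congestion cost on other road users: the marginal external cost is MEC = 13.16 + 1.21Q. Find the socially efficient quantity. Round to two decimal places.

Q* = 27.18

Social marginal benefit = demand − MEC = 209.12 - 3.58Q.
Set SMB = MC: 209.12 - 3.58Q = 22.42 + 3.29Q → Q* = 27.1761.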